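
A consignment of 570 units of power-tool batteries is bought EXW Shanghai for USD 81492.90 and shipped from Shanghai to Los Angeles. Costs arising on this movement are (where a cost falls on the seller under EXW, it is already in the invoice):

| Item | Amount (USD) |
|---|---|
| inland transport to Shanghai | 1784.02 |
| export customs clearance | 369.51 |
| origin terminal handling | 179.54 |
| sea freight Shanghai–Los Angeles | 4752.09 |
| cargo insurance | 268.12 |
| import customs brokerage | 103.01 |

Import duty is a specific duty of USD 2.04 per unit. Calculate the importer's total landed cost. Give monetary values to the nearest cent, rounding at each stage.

EXW: the seller makes goods available at their premises; the buyer bears all onward costs.
CIF value = EXW price + inland to port + export clearance + origin terminal + freight + insurance = 81492.90 + 1784.02 + 369.51 + 179.54 + 4752.09 + 268.12 = 88846.18
Import duty = 570 × 2.04 = 1162.80
Buyer bears: inland to port 1784.02 + export clearance 369.51 + origin terminal 179.54 + freight 4752.09 + insurance 268.12 + brokerage 103.01 + duty 1162.80 = 8619.09
Landed cost = invoice 81492.90 + 8619.09 = 90111.99

Total landed cost: USD 90111.99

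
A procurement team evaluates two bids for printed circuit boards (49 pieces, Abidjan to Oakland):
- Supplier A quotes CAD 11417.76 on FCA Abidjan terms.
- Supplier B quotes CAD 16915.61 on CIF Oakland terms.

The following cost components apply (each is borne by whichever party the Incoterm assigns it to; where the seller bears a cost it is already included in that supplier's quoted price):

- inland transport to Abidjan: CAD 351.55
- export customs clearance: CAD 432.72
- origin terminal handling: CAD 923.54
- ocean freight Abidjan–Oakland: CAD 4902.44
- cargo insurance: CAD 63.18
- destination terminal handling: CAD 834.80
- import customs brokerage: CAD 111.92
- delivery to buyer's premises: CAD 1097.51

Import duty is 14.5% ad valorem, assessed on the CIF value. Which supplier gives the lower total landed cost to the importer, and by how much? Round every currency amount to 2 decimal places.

Supplier A (FCA):
CIF value = FCA price + origin terminal + freight + insurance = 11417.76 + 923.54 + 4902.44 + 63.18 = 17306.92
Import duty = 17306.92 × 14.5% = 2509.50
Buyer bears (A): 923.54 + 4902.44 + 63.18 + 834.80 + 111.92 + 1097.51 = 7933.39
Landed cost (A) = invoice 11417.76 + 7933.39 + duty 2509.50 = 21860.65
Supplier B (CIF):
The CIF price already equals the CIF value: 16915.61
Import duty = 16915.61 × 14.5% = 2452.76
Buyer bears (B): 834.80 + 111.92 + 1097.51 = 2044.23
Landed cost (B) = invoice 16915.61 + 2044.23 + duty 2452.76 = 21412.60
Difference = |21860.65 − 21412.60| = 448.05

Supplier B is cheaper by CAD 448.05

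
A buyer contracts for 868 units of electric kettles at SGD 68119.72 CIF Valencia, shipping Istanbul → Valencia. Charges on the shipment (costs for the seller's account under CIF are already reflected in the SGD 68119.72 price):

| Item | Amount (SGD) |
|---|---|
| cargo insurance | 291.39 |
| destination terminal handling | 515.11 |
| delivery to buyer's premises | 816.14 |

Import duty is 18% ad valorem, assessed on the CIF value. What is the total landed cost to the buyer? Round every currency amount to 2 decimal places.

Total landed cost: SGD 81712.52

CIF: the seller pays costs through ocean freight and marine insurance to the destination port.
Already in the invoice (seller's account under CIF): insurance — exclude.
The CIF price already equals the CIF value: 68119.72
Import duty = 68119.72 × 18% = 12261.55
Buyer bears: destination terminal 515.11 + delivery 816.14 + duty 12261.55 = 13592.80
Landed cost = invoice 68119.72 + 13592.80 = 81712.52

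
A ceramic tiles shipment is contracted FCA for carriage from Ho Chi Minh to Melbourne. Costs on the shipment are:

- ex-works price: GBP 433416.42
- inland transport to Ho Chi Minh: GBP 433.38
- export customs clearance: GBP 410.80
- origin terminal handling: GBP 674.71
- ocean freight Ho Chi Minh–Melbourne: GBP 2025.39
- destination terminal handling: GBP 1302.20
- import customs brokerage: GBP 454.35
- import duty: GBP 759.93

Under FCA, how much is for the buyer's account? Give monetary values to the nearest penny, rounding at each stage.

Buyer's account: GBP 5216.58

FCA: the seller delivers export-cleared goods to the carrier; the buyer bears costs from that point.
Seller's account: goods 433416.42 + inland to port 433.38 + export clearance 410.80 = 434260.60
Buyer's account: origin terminal 674.71 + freight 2025.39 + destination terminal 1302.20 + brokerage 454.35 + duty 759.93 = 5216.58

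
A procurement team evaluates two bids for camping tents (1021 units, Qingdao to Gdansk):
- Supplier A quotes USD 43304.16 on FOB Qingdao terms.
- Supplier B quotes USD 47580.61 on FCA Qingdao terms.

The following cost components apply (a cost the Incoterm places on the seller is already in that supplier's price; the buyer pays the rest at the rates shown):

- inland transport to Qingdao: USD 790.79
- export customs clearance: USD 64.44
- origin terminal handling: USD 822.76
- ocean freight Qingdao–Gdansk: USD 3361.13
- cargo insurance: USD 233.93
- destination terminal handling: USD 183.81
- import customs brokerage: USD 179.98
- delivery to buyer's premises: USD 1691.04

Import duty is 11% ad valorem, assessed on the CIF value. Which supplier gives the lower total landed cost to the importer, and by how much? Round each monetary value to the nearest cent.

Supplier A (FOB):
CIF value = FOB price + freight + insurance = 43304.16 + 3361.13 + 233.93 = 46899.22
Import duty = 46899.22 × 11% = 5158.91
Buyer bears (A): 3361.13 + 233.93 + 183.81 + 179.98 + 1691.04 = 5649.89
Landed cost (A) = invoice 43304.16 + 5649.89 + duty 5158.91 = 54112.96
Supplier B (FCA):
CIF value = FCA price + origin terminal + freight + insurance = 47580.61 + 822.76 + 3361.13 + 233.93 = 51998.43
Import duty = 51998.43 × 11% = 5719.83
Buyer bears (B): 822.76 + 3361.13 + 233.93 + 183.81 + 179.98 + 1691.04 = 6472.65
Landed cost (B) = invoice 47580.61 + 6472.65 + duty 5719.83 = 59773.09
Difference = |54112.96 − 59773.09| = 5660.13

Supplier A is cheaper by USD 5660.13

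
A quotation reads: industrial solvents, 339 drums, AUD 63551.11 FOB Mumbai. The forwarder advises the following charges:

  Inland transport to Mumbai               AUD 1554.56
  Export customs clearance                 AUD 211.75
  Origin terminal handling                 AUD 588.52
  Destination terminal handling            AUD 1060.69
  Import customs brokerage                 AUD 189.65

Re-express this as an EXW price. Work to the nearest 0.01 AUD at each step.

EXW price: AUD 61196.28

Not relevant to the conversion: destination terminal, brokerage — on the buyer under both terms; not part of either seller's price.
From FOB to EXW, the seller no longer bears: inland to port, export clearance, origin terminal.
EXW price = 63551.11 − 1554.56 − 211.75 − 588.52 = 61196.28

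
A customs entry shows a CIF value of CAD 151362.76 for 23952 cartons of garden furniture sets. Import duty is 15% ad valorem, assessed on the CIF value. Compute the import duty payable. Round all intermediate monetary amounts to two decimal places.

Import duty = 151362.76 × 15% = 22704.41

Import duty: CAD 22704.41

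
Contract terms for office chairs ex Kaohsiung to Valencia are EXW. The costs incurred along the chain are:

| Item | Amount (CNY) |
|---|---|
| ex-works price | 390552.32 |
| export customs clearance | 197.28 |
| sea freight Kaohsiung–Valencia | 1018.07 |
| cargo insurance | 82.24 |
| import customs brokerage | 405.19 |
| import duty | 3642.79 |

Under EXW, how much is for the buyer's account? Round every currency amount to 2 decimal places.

EXW: the seller makes goods available at their premises; the buyer bears all onward costs.
Seller's account: goods 390552.32 = 390552.32
Buyer's account: export clearance 197.28 + freight 1018.07 + insurance 82.24 + brokerage 405.19 + duty 3642.79 = 5345.57

Buyer's account: CNY 5345.57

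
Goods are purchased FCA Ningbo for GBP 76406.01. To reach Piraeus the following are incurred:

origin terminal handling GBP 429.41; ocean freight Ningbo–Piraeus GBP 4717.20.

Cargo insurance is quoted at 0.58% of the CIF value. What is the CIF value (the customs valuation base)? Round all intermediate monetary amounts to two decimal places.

Let C be the CIF value. C = FCA price + pre-shipment costs + freight + 0.58% × C
C − 0.58% × C = 76406.01 + 429.41 + 4717.20
0.9942 × C = 81552.62
C = 81552.62 / 0.9942 = 82028.38
Insurance premium = 0.58% × 82028.38 = 475.76

CIF value: GBP 82028.38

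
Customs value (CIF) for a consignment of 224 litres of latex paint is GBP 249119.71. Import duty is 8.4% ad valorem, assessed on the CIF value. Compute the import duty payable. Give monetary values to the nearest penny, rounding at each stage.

Import duty: GBP 20926.06

Import duty = 249119.71 × 8.4% = 20926.06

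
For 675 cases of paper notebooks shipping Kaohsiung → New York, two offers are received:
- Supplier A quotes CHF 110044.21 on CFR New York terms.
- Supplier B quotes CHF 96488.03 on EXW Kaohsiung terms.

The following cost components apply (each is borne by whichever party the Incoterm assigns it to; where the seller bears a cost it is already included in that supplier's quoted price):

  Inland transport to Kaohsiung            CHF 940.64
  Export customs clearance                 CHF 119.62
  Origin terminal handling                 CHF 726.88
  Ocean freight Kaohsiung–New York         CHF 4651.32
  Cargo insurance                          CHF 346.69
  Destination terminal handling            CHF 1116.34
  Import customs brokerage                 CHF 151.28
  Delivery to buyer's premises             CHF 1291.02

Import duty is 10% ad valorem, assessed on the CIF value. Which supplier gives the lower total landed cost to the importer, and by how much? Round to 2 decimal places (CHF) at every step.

Supplier B is cheaper by CHF 7829.49

Supplier A (CFR):
CIF value = CFR price + insurance = 110044.21 + 346.69 = 110390.90
Import duty = 110390.90 × 10% = 11039.09
Buyer bears (A): 346.69 + 1116.34 + 151.28 + 1291.02 = 2905.33
Landed cost (A) = invoice 110044.21 + 2905.33 + duty 11039.09 = 123988.63
Supplier B (EXW):
CIF value = EXW price + inland to port + export clearance + origin terminal + freight + insurance = 96488.03 + 940.64 + 119.62 + 726.88 + 4651.32 + 346.69 = 103273.18
Import duty = 103273.18 × 10% = 10327.32
Buyer bears (B): 940.64 + 119.62 + 726.88 + 4651.32 + 346.69 + 1116.34 + 151.28 + 1291.02 = 9343.79
Landed cost (B) = invoice 96488.03 + 9343.79 + duty 10327.32 = 116159.14
Difference = |123988.63 − 116159.14| = 7829.49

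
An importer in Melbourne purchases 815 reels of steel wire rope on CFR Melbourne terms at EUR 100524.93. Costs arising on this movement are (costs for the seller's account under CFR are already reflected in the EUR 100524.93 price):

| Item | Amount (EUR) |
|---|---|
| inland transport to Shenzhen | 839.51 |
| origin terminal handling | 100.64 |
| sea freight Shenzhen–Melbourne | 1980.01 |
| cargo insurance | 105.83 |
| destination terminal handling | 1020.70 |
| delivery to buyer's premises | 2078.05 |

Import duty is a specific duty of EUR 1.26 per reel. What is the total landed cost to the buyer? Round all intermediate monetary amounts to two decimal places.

CFR: the seller pays costs through ocean freight to the destination port, but not insurance.
Already in the invoice (seller's account under CFR): inland to port, origin terminal, freight — exclude.
CIF value = CFR price + insurance = 100524.93 + 105.83 = 100630.76
Import duty = 815 × 1.26 = 1026.90
Buyer bears: insurance 105.83 + destination terminal 1020.70 + delivery 2078.05 + duty 1026.90 = 4231.48
Landed cost = invoice 100524.93 + 4231.48 = 104756.41

Total landed cost: EUR 104756.41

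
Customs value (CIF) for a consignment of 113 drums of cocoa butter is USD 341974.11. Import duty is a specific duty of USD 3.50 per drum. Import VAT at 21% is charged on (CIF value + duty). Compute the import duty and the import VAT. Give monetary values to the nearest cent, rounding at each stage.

Import duty: USD 395.50; import VAT: USD 71897.62

Import duty = 113 × 3.50 = 395.50
VAT base = CIF + duty = 341974.11 + 395.50 = 342369.61
Import VAT = 342369.61 × 21% = 71897.62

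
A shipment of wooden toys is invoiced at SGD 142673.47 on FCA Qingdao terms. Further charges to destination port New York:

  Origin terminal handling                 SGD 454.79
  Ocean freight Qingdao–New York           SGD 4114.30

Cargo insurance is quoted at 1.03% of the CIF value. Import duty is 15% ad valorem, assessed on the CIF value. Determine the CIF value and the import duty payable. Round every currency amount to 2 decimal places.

Let C be the CIF value. C = FCA price + pre-shipment costs + freight + 1.03% × C
C − 1.03% × C = 142673.47 + 454.79 + 4114.30
0.9897 × C = 147242.56
C = 147242.56 / 0.9897 = 148774.94
Insurance premium = 1.03% × 148774.94 = 1532.38
Import duty = 148774.94 × 15% = 22316.24

CIF value: SGD 148774.94; import duty: SGD 22316.24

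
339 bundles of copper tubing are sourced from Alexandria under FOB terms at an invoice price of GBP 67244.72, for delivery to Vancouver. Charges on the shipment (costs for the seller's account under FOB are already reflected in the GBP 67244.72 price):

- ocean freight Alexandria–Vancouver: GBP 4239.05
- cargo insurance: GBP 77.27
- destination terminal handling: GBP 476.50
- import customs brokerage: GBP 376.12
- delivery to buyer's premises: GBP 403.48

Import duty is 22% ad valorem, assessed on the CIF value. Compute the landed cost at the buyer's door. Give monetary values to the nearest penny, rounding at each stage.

FOB: the seller bears costs until goods are on board at the origin port; the buyer bears freight, insurance and all costs thereafter.
CIF value = FOB price + freight + insurance = 67244.72 + 4239.05 + 77.27 = 71561.04
Import duty = 71561.04 × 22% = 15743.43
Buyer bears: freight 4239.05 + insurance 77.27 + destination terminal 476.50 + brokerage 376.12 + delivery 403.48 + duty 15743.43 = 21315.85
Landed cost = invoice 67244.72 + 21315.85 = 88560.57

Total landed cost: GBP 88560.57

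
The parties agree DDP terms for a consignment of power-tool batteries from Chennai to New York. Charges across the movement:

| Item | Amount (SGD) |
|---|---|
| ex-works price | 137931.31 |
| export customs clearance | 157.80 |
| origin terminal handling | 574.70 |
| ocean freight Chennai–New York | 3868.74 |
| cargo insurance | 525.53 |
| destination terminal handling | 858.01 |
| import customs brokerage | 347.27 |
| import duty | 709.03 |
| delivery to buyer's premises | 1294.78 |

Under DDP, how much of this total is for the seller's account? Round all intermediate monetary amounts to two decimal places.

DDP: the seller bears all costs including import duty.
Seller's account: goods 137931.31 + export clearance 157.80 + origin terminal 574.70 + freight 3868.74 + insurance 525.53 + destination terminal 858.01 + brokerage 347.27 + duty 709.03 + delivery 1294.78 = 146267.17
Buyer's account: 0.00

Seller's account: SGD 146267.17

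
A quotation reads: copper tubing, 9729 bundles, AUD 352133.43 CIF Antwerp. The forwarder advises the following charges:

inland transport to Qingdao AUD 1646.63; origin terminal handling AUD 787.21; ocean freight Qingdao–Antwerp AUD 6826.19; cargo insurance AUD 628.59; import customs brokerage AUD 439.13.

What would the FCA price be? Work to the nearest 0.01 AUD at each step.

Not relevant to the conversion: inland to port — on the seller under both CIF and FCA; already in the CIF price and stays in the FCA price. brokerage — on the buyer under both terms; not part of either seller's price.
From CIF to FCA, the seller no longer bears: origin terminal, freight, insurance.
FCA price = 352133.43 − 787.21 − 6826.19 − 628.59 = 343891.44

FCA price: AUD 343891.44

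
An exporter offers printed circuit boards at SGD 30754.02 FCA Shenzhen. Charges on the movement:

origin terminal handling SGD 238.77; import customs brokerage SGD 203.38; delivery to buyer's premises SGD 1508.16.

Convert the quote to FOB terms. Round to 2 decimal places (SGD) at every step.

Not relevant to the conversion: brokerage, delivery — on the buyer under both terms; not part of either seller's price.
From FCA to FOB, the seller additionally bears: origin terminal.
FOB price = 30754.02 + 238.77 = 30992.79

FOB price: SGD 30992.79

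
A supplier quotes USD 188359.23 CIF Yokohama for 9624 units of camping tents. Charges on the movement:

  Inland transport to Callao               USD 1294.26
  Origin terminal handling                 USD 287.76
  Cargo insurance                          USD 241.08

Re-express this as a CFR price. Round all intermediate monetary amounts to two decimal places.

CFR price: USD 188118.15

Not relevant to the conversion: origin terminal, inland to port — on the seller under both CIF and CFR; already in the CIF price and stays in the CFR price.
From CIF to CFR, the seller no longer bears: insurance.
CFR price = 188359.23 − 241.08 = 188118.15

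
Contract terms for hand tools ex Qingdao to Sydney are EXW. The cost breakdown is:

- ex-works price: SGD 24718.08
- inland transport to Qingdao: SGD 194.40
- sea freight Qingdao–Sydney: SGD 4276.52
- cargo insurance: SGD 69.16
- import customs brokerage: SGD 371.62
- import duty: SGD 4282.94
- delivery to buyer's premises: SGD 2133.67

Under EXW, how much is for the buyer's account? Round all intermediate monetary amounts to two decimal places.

EXW: the seller makes goods available at their premises; the buyer bears all onward costs.
Seller's account: goods 24718.08 = 24718.08
Buyer's account: inland to port 194.40 + freight 4276.52 + insurance 69.16 + brokerage 371.62 + duty 4282.94 + delivery 2133.67 = 11328.31

Buyer's account: SGD 11328.31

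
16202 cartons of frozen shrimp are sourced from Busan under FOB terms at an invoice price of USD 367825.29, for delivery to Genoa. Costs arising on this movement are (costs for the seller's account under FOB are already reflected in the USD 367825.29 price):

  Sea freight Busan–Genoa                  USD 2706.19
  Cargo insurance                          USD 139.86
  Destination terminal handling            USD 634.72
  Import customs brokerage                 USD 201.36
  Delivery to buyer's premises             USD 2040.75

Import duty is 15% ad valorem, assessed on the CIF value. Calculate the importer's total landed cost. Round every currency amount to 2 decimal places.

FOB: the seller bears costs until goods are on board at the origin port; the buyer bears freight, insurance and all costs thereafter.
CIF value = FOB price + freight + insurance = 367825.29 + 2706.19 + 139.86 = 370671.34
Import duty = 370671.34 × 15% = 55600.70
Buyer bears: freight 2706.19 + insurance 139.86 + destination terminal 634.72 + brokerage 201.36 + delivery 2040.75 + duty 55600.70 = 61323.58
Landed cost = invoice 367825.29 + 61323.58 = 429148.87

Total landed cost: USD 429148.87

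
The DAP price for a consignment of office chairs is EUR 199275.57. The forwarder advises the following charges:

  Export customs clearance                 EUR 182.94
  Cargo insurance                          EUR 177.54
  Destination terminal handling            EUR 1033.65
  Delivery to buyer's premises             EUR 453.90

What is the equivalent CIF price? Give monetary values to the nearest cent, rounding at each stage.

CIF price: EUR 197788.02

Not relevant to the conversion: export clearance, insurance — on the seller under both DAP and CIF; already in the DAP price and stays in the CIF price.
From DAP to CIF, the seller no longer bears: destination terminal, delivery.
CIF price = 199275.57 − 1033.65 − 453.90 = 197788.02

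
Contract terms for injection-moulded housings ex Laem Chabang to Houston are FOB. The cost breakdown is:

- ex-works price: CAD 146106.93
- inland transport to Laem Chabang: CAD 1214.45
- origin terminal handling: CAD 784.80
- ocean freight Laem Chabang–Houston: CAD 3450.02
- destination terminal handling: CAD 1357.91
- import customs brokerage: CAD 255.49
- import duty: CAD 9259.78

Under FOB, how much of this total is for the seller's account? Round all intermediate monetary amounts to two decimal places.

FOB: the seller bears costs until goods are on board at the origin port; the buyer bears freight, insurance and all costs thereafter.
Seller's account: goods 146106.93 + inland to port 1214.45 + origin terminal 784.80 = 148106.18
Buyer's account: freight 3450.02 + destination terminal 1357.91 + brokerage 255.49 + duty 9259.78 = 14323.20

Seller's account: CAD 148106.18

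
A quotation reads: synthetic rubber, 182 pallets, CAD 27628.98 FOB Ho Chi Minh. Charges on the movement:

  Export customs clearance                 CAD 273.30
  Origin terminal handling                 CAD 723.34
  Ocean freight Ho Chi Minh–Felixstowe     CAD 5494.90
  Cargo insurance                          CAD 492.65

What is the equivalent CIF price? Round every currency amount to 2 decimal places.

CIF price: CAD 33616.53

Not relevant to the conversion: export clearance, origin terminal — on the seller under both FOB and CIF; already in the FOB price and stays in the CIF price.
From FOB to CIF, the seller additionally bears: freight, insurance.
CIF price = 27628.98 + 5494.90 + 492.65 = 33616.53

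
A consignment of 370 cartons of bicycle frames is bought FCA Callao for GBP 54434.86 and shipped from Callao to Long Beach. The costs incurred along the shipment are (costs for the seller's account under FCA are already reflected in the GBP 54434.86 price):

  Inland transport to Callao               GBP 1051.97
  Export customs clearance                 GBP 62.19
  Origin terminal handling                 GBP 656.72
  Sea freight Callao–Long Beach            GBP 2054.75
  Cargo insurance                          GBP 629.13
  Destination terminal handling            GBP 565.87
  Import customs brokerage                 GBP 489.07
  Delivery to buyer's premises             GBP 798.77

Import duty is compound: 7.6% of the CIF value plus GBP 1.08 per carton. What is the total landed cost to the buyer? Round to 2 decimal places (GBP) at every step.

FCA: the seller delivers export-cleared goods to the carrier; the buyer bears costs from that point.
Already in the invoice (seller's account under FCA): inland to port, export clearance — exclude.
CIF value = FCA price + origin terminal + freight + insurance = 54434.86 + 656.72 + 2054.75 + 629.13 = 57775.46
Ad valorem component: 57775.46 × 7.6% = 4390.93
Specific component: 370 × 1.08 = 399.60
Import duty = 4390.93 + 399.60 = 4790.53
Buyer bears: origin terminal 656.72 + freight 2054.75 + insurance 629.13 + destination terminal 565.87 + brokerage 489.07 + delivery 798.77 + duty 4790.53 = 9984.84
Landed cost = invoice 54434.86 + 9984.84 = 64419.70

Total landed cost: GBP 64419.70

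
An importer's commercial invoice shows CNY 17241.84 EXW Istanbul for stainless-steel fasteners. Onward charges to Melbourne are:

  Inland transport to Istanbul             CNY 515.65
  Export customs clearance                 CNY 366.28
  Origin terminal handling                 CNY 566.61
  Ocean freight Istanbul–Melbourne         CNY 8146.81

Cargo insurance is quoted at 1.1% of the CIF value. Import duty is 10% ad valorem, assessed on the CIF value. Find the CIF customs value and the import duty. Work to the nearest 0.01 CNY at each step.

CIF value: CNY 27135.68; import duty: CNY 2713.57

Let C be the CIF value. C = EXW price + pre-shipment costs + freight + 1.1% × C
C − 1.1% × C = 17241.84 + 515.65 + 366.28 + 566.61 + 8146.81
0.989 × C = 26837.19
C = 26837.19 / 0.989 = 27135.68
Insurance premium = 1.1% × 27135.68 = 298.49
Import duty = 27135.68 × 10% = 2713.57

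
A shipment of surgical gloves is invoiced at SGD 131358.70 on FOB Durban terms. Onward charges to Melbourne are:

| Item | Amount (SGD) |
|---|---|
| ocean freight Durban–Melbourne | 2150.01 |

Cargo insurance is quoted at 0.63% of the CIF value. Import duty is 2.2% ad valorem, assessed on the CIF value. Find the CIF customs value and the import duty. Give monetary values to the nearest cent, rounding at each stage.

Let C be the CIF value. C = FOB price + freight + 0.63% × C
C − 0.63% × C = 131358.70 + 2150.01
0.9937 × C = 133508.71
C = 133508.71 / 0.9937 = 134355.15
Insurance premium = 0.63% × 134355.15 = 846.44
Import duty = 134355.15 × 2.2% = 2955.81

CIF value: SGD 134355.15; import duty: SGD 2955.81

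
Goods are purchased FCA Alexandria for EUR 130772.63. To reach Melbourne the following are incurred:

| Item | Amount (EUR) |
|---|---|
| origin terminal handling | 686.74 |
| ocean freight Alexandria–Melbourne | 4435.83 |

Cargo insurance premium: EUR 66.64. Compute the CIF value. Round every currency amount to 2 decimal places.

CIF value: EUR 135961.84

CIF = FCA price + pre-shipment costs + freight + insurance
CIF = 130772.63 + 686.74 + 4435.83 + 66.64 = 135961.84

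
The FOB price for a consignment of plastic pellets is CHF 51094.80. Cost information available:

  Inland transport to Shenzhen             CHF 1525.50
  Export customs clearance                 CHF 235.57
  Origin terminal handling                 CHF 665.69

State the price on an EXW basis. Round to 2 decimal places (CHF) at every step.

From FOB to EXW, the seller no longer bears: inland to port, export clearance, origin terminal.
EXW price = 51094.80 − 1525.50 − 235.57 − 665.69 = 48668.04

EXW price: CHF 48668.04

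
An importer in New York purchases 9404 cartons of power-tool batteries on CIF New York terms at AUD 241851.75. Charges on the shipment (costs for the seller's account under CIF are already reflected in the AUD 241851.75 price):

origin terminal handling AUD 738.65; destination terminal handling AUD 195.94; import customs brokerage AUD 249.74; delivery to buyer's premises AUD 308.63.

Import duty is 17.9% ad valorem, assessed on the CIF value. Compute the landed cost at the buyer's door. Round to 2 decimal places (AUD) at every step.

Total landed cost: AUD 285897.52

CIF: the seller pays costs through ocean freight and marine insurance to the destination port.
Already in the invoice (seller's account under CIF): origin terminal — exclude.
The CIF price already equals the CIF value: 241851.75
Import duty = 241851.75 × 17.9% = 43291.46
Buyer bears: destination terminal 195.94 + brokerage 249.74 + delivery 308.63 + duty 43291.46 = 44045.77
Landed cost = invoice 241851.75 + 44045.77 = 285897.52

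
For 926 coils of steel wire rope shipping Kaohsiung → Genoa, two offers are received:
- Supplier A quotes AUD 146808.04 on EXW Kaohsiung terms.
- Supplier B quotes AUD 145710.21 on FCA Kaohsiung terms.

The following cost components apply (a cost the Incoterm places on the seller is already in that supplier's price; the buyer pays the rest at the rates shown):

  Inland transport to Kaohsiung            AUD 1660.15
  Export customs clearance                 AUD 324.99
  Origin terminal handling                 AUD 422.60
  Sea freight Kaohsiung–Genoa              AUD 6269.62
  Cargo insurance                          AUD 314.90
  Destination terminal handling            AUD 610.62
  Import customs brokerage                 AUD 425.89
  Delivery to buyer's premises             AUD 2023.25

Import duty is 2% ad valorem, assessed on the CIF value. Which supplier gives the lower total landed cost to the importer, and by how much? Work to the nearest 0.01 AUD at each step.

Supplier A (EXW):
CIF value = EXW price + inland to port + export clearance + origin terminal + freight + insurance = 146808.04 + 1660.15 + 324.99 + 422.60 + 6269.62 + 314.90 = 155800.30
Import duty = 155800.30 × 2% = 3116.01
Buyer bears (A): 1660.15 + 324.99 + 422.60 + 6269.62 + 314.90 + 610.62 + 425.89 + 2023.25 = 12052.02
Landed cost (A) = invoice 146808.04 + 12052.02 + duty 3116.01 = 161976.07
Supplier B (FCA):
CIF value = FCA price + origin terminal + freight + insurance = 145710.21 + 422.60 + 6269.62 + 314.90 = 152717.33
Import duty = 152717.33 × 2% = 3054.35
Buyer bears (B): 422.60 + 6269.62 + 314.90 + 610.62 + 425.89 + 2023.25 = 10066.88
Landed cost (B) = invoice 145710.21 + 10066.88 + duty 3054.35 = 158831.44
Difference = |161976.07 − 158831.44| = 3144.63

Supplier B is cheaper by AUD 3144.63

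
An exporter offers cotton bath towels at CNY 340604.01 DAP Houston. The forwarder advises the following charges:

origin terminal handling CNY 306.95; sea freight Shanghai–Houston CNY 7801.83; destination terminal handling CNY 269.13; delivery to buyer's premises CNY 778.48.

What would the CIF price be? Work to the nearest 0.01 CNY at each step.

Not relevant to the conversion: freight, origin terminal — on the seller under both DAP and CIF; already in the DAP price and stays in the CIF price.
From DAP to CIF, the seller no longer bears: destination terminal, delivery.
CIF price = 340604.01 − 269.13 − 778.48 = 339556.40

CIF price: CNY 339556.40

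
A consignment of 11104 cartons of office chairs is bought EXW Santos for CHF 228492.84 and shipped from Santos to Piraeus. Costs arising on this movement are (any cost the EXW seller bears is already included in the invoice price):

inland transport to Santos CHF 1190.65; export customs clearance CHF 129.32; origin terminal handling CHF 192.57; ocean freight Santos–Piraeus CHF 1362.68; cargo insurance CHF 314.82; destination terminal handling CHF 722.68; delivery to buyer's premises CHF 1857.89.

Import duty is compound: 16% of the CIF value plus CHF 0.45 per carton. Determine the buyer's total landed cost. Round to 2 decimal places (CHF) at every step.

EXW: the seller makes goods available at their premises; the buyer bears all onward costs.
CIF value = EXW price + inland to port + export clearance + origin terminal + freight + insurance = 228492.84 + 1190.65 + 129.32 + 192.57 + 1362.68 + 314.82 = 231682.88
Ad valorem component: 231682.88 × 16% = 37069.26
Specific component: 11104 × 0.45 = 4996.80
Import duty = 37069.26 + 4996.80 = 42066.06
Buyer bears: inland to port 1190.65 + export clearance 129.32 + origin terminal 192.57 + freight 1362.68 + insurance 314.82 + destination terminal 722.68 + delivery 1857.89 + duty 42066.06 = 47836.67
Landed cost = invoice 228492.84 + 47836.67 = 276329.51

Total landed cost: CHF 276329.51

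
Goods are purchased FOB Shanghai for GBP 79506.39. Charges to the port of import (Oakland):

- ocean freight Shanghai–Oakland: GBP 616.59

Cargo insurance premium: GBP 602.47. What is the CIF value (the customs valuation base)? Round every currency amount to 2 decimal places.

CIF value: GBP 80725.45

CIF = FOB price + freight + insurance
CIF = 79506.39 + 616.59 + 602.47 = 80725.45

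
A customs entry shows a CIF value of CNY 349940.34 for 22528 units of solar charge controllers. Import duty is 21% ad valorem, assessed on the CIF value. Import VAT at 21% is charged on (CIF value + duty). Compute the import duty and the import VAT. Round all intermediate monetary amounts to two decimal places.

Import duty: CNY 73487.47; import VAT: CNY 88919.84

Import duty = 349940.34 × 21% = 73487.47
VAT base = CIF + duty = 349940.34 + 73487.47 = 423427.81
Import VAT = 423427.81 × 21% = 88919.84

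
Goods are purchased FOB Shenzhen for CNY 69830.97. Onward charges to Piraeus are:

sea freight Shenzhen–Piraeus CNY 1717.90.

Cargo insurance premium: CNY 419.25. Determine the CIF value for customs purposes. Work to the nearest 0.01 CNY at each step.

CIF = FOB price + freight + insurance
CIF = 69830.97 + 1717.90 + 419.25 = 71968.12

CIF value: CNY 71968.12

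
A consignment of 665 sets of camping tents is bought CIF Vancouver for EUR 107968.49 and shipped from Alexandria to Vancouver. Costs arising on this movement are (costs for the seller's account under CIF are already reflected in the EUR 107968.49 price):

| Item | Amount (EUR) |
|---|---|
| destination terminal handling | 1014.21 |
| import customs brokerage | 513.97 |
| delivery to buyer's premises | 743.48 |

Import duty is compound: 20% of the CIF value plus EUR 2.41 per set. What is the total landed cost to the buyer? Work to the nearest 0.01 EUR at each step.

Total landed cost: EUR 133436.50

CIF: the seller pays costs through ocean freight and marine insurance to the destination port.
The CIF price already equals the CIF value: 107968.49
Ad valorem component: 107968.49 × 20% = 21593.70
Specific component: 665 × 2.41 = 1602.65
Import duty = 21593.70 + 1602.65 = 23196.35
Buyer bears: destination terminal 1014.21 + brokerage 513.97 + delivery 743.48 + duty 23196.35 = 25468.01
Landed cost = invoice 107968.49 + 25468.01 = 133436.50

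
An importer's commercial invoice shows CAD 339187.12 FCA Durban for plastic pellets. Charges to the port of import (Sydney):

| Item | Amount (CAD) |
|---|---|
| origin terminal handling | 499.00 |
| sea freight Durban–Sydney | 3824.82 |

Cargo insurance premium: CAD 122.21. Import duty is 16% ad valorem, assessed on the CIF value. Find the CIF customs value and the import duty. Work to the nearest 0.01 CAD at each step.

CIF = FCA price + pre-shipment costs + freight + insurance
CIF = 339187.12 + 499.00 + 3824.82 + 122.21 = 343633.15
Import duty = 343633.15 × 16% = 54981.30

CIF value: CAD 343633.15; import duty: CAD 54981.30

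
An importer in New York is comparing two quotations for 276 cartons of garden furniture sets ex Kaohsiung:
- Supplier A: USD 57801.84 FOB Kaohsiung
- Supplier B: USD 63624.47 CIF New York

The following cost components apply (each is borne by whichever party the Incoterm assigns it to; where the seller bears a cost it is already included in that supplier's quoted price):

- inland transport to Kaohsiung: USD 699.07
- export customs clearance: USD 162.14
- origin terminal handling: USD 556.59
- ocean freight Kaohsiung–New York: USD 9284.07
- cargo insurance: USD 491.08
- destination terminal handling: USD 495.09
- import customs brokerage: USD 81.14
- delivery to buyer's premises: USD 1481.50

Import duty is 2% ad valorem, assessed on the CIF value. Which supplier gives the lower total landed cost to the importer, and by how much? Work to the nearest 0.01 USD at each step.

Supplier B is cheaper by USD 4031.57

Supplier A (FOB):
CIF value = FOB price + freight + insurance = 57801.84 + 9284.07 + 491.08 = 67576.99
Import duty = 67576.99 × 2% = 1351.54
Buyer bears (A): 9284.07 + 491.08 + 495.09 + 81.14 + 1481.50 = 11832.88
Landed cost (A) = invoice 57801.84 + 11832.88 + duty 1351.54 = 70986.26
Supplier B (CIF):
The CIF price already equals the CIF value: 63624.47
Import duty = 63624.47 × 2% = 1272.49
Buyer bears (B): 495.09 + 81.14 + 1481.50 = 2057.73
Landed cost (B) = invoice 63624.47 + 2057.73 + duty 1272.49 = 66954.69
Difference = |70986.26 − 66954.69| = 4031.57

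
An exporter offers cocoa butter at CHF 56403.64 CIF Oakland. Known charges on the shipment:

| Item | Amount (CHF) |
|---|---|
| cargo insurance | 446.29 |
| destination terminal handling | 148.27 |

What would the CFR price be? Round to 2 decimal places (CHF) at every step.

Not relevant to the conversion: destination terminal — on the buyer under both terms; not part of either seller's price.
From CIF to CFR, the seller no longer bears: insurance.
CFR price = 56403.64 − 446.29 = 55957.35

CFR price: CHF 55957.35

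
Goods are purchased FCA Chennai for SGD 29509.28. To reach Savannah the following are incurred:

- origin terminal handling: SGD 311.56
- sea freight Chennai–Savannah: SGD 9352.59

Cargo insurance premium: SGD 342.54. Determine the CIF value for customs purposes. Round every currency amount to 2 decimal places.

CIF value: SGD 39515.97

CIF = FCA price + pre-shipment costs + freight + insurance
CIF = 29509.28 + 311.56 + 9352.59 + 342.54 = 39515.97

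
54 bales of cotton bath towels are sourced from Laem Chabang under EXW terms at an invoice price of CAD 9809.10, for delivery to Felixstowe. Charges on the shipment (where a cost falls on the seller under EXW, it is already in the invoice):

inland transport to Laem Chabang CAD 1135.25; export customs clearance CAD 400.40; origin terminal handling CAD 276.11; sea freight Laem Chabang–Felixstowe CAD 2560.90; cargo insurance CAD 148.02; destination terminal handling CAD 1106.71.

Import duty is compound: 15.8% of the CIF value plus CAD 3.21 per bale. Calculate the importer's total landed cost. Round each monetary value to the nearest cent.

EXW: the seller makes goods available at their premises; the buyer bears all onward costs.
CIF value = EXW price + inland to port + export clearance + origin terminal + freight + insurance = 9809.10 + 1135.25 + 400.40 + 276.11 + 2560.90 + 148.02 = 14329.78
Ad valorem component: 14329.78 × 15.8% = 2264.11
Specific component: 54 × 3.21 = 173.34
Import duty = 2264.11 + 173.34 = 2437.45
Buyer bears: inland to port 1135.25 + export clearance 400.40 + origin terminal 276.11 + freight 2560.90 + insurance 148.02 + destination terminal 1106.71 + duty 2437.45 = 8064.84
Landed cost = invoice 9809.10 + 8064.84 = 17873.94

Total landed cost: CAD 17873.94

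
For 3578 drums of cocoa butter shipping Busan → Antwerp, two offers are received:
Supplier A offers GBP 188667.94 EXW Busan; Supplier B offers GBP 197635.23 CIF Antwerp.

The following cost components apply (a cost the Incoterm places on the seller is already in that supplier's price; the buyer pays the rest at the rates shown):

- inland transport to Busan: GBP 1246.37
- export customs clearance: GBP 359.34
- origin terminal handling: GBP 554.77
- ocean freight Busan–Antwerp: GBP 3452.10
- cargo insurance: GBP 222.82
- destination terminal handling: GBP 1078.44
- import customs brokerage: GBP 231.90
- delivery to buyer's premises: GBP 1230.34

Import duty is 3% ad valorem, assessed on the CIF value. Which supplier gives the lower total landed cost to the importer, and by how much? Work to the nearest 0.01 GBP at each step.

Supplier A is cheaper by GBP 3225.85

Supplier A (EXW):
CIF value = EXW price + inland to port + export clearance + origin terminal + freight + insurance = 188667.94 + 1246.37 + 359.34 + 554.77 + 3452.10 + 222.82 = 194503.34
Import duty = 194503.34 × 3% = 5835.10
Buyer bears (A): 1246.37 + 359.34 + 554.77 + 3452.10 + 222.82 + 1078.44 + 231.90 + 1230.34 = 8376.08
Landed cost (A) = invoice 188667.94 + 8376.08 + duty 5835.10 = 202879.12
Supplier B (CIF):
The CIF price already equals the CIF value: 197635.23
Import duty = 197635.23 × 3% = 5929.06
Buyer bears (B): 1078.44 + 231.90 + 1230.34 = 2540.68
Landed cost (B) = invoice 197635.23 + 2540.68 + duty 5929.06 = 206104.97
Difference = |202879.12 − 206104.97| = 3225.85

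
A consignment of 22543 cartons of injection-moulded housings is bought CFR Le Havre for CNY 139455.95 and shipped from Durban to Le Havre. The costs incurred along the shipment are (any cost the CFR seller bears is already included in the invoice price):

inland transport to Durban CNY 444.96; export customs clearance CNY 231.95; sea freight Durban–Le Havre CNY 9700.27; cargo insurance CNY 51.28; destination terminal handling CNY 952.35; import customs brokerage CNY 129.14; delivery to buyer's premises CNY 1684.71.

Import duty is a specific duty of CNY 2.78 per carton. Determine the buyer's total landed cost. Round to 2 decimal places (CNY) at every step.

Total landed cost: CNY 204942.97

CFR: the seller pays costs through ocean freight to the destination port, but not insurance.
Already in the invoice (seller's account under CFR): inland to port, export clearance, freight — exclude.
CIF value = CFR price + insurance = 139455.95 + 51.28 = 139507.23
Import duty = 22543 × 2.78 = 62669.54
Buyer bears: insurance 51.28 + destination terminal 952.35 + brokerage 129.14 + delivery 1684.71 + duty 62669.54 = 65487.02
Landed cost = invoice 139455.95 + 65487.02 = 204942.97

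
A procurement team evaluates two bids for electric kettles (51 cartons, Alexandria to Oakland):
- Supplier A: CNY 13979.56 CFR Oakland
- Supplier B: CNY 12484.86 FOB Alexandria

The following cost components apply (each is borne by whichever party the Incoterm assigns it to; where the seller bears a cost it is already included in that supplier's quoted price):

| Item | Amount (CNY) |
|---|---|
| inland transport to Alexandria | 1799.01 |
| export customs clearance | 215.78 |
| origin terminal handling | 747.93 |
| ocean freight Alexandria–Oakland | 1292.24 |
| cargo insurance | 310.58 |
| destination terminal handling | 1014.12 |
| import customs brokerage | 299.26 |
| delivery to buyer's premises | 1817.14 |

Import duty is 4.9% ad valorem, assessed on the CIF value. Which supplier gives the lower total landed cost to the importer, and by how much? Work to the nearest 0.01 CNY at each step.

Supplier B is cheaper by CNY 212.38

Supplier A (CFR):
CIF value = CFR price + insurance = 13979.56 + 310.58 = 14290.14
Import duty = 14290.14 × 4.9% = 700.22
Buyer bears (A): 310.58 + 1014.12 + 299.26 + 1817.14 = 3441.10
Landed cost (A) = invoice 13979.56 + 3441.10 + duty 700.22 = 18120.88
Supplier B (FOB):
CIF value = FOB price + freight + insurance = 12484.86 + 1292.24 + 310.58 = 14087.68
Import duty = 14087.68 × 4.9% = 690.30
Buyer bears (B): 1292.24 + 310.58 + 1014.12 + 299.26 + 1817.14 = 4733.34
Landed cost (B) = invoice 12484.86 + 4733.34 + duty 690.30 = 17908.50
Difference = |18120.88 − 17908.50| = 212.38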